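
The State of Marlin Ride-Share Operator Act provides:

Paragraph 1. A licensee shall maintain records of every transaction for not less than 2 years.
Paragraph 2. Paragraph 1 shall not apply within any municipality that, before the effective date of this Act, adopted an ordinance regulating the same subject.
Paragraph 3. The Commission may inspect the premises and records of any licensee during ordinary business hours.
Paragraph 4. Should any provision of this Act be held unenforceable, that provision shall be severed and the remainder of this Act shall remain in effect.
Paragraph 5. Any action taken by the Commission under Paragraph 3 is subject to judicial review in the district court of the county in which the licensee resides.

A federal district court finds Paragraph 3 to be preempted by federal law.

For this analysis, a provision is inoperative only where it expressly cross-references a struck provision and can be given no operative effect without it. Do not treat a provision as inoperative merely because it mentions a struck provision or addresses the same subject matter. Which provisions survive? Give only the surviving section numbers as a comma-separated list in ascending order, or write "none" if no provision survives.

Paragraph 3 is struck. Paragraph 5 operates only by reference to Paragraph 3, so it falls with Paragraph 3. Paragraph 4 is a severability clause and preserves every provision that can still be given independent effect. The provisions still in force are Paragraph 1, Paragraph 2, and Paragraph 4.

1, 2, 4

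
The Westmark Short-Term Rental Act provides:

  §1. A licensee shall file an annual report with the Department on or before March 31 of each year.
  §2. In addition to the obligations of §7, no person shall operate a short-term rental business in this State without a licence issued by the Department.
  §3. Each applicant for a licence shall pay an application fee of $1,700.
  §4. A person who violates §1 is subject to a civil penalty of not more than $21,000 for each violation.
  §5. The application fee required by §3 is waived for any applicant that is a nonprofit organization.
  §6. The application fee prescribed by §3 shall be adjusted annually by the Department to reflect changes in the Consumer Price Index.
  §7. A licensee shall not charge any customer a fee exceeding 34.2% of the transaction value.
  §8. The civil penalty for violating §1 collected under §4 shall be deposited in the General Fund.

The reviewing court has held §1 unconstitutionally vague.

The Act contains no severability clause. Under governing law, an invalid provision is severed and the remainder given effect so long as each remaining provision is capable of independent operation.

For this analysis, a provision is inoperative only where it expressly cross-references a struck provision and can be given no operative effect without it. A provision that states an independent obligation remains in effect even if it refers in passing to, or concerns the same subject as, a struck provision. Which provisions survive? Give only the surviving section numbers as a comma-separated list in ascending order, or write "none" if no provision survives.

2, 3, 5, 6, 7

§1 is struck. §4 has no operative effect of its own apart from §1 and is therefore inoperative. The whole of §8 is the disposition of the civil penalty for violating §1, defined by reference to §4, so §8 cannot stand once §4 is removed. Under the stated default rule, only provisions that cannot operate independently fall away; the rest are enforced. The provisions still in force are §2, §3, §5, §6, and §7.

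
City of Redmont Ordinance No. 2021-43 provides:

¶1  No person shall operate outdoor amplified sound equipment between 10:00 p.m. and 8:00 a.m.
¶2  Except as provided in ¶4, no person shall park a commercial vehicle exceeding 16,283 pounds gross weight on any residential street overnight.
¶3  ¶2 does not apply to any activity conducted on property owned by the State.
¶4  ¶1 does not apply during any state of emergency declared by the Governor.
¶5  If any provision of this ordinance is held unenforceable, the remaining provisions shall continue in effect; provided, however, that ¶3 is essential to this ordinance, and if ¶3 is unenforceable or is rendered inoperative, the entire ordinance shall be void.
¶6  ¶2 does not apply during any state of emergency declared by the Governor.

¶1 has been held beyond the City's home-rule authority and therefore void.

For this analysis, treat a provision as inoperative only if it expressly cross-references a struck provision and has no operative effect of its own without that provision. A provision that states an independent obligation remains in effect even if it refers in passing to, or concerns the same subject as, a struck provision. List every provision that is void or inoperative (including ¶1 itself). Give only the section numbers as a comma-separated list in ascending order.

¶1 is struck. ¶4 merely fixes the emergency suspension of ¶1; with ¶1 gone it has nothing to operate on and falls away. ¶2 mentions ¶4 but its own obligation stands independently of ¶4, so ¶2 is not affected. ¶5 makes ¶3 an essential term, but ¶3 is unaffected, so the severability proviso in ¶5 preserves the remaining provisions. ¶2, ¶3, ¶5, and ¶6 remain in effect.

1, 4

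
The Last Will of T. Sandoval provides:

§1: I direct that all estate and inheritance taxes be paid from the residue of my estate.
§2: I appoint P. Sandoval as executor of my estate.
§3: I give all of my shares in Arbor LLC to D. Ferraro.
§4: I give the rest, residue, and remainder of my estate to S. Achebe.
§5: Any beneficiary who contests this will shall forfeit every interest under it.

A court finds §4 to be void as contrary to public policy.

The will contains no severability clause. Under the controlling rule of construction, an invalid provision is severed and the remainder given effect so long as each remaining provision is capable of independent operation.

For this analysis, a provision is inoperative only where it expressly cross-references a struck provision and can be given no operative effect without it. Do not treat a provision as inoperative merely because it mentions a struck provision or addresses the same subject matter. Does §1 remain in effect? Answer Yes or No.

§4 is struck. Nothing else in the will is defined by reference to §4. Under the stated default rule, only provisions that cannot operate independently fall away; the rest are enforced. That leaves §1, §2, §3, and §5 in effect. §1 is among the surviving provisions, so the answer is yes.

Yes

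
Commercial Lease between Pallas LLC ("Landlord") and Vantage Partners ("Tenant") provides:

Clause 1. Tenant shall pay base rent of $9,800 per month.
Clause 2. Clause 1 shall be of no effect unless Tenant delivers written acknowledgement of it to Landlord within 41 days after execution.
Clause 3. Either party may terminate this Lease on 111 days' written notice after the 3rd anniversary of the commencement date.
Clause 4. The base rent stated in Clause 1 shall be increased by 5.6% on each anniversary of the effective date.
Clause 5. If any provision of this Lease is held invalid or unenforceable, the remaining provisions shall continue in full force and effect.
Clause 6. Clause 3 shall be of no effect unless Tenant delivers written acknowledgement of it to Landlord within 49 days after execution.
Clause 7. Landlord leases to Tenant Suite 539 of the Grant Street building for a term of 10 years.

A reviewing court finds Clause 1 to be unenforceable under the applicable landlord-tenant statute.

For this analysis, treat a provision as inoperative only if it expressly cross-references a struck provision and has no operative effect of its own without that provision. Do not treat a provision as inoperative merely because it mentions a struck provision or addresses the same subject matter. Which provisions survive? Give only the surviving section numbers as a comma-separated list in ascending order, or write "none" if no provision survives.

3, 5, 6, 7

Clause 1 is struck. The only function of Clause 2 is the acknowledgement condition for Clause 1, so it cannot stand once Clause 1 is removed. Clause 4 operates only by reference to Clause 1, so it falls with Clause 1. Clause 5 is a severability clause and preserves every provision that can still be given independent effect. Clause 3, Clause 5, Clause 6, and Clause 7 remain in effect.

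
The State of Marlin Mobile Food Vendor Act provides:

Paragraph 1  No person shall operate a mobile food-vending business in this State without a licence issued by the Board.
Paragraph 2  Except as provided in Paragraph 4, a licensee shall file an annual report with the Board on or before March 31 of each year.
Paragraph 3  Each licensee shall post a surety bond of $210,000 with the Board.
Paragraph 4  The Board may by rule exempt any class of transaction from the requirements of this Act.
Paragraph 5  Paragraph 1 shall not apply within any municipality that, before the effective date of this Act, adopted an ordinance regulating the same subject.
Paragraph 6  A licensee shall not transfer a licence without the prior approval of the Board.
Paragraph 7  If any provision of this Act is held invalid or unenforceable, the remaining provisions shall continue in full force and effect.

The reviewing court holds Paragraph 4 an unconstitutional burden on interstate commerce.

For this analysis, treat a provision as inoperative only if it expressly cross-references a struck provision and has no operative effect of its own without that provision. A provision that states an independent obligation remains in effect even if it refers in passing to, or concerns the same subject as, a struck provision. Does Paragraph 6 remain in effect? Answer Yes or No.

Yes

Paragraph 4 is struck. Paragraph 2 mentions Paragraph 4 but its own obligation stands independently of Paragraph 4, so Paragraph 2 is not affected. Nothing else in the Act is defined by reference to Paragraph 4. Paragraph 7 is a severability clause and preserves every provision that can still be given independent effect. That leaves Paragraph 1, Paragraph 2, Paragraph 3, Paragraph 5, Paragraph 6, and Paragraph 7 in effect. Paragraph 6 is among the surviving provisions, so the answer is yes.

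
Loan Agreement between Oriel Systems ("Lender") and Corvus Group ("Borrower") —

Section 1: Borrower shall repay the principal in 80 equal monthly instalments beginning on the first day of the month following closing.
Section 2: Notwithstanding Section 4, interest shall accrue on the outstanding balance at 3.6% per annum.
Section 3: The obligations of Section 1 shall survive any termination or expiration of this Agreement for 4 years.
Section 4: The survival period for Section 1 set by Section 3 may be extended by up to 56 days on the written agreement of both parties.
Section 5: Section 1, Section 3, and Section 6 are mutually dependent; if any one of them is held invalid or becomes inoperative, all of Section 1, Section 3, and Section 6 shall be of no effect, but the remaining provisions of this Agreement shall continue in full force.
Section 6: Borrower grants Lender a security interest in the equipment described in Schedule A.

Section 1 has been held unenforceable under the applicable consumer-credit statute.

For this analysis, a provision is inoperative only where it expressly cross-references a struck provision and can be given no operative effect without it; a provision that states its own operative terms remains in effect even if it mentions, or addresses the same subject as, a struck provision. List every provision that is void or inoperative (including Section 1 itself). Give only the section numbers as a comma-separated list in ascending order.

Section 1 is struck. Section 3 operates only by reference to Section 1, so it falls with Section 1. Section 4 has no operative effect of its own apart from Section 3 and is therefore inoperative. Although Section 2 refers to Section 4, its operative terms do not depend on Section 4, so it remains in effect. Section 5 declares Section 1, Section 3, and Section 6 mutually dependent; since one of them has fallen, all of them are of no effect. That brings down Section 6 as well. The remainder continues in force under Section 5. Section 2 and Section 5 remain in effect.

1, 3, 4, 6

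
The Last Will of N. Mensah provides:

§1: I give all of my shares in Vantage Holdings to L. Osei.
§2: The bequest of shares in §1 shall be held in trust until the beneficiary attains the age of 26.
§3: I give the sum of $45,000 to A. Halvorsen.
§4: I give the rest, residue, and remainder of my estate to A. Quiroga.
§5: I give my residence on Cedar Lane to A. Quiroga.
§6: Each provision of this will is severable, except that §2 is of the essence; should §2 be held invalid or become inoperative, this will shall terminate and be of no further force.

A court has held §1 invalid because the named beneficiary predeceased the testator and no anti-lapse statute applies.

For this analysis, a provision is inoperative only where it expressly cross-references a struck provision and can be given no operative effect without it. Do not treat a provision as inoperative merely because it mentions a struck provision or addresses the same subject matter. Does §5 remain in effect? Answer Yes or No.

No

§1 is struck. §2 merely fixes the trust for §1; with §1 gone it has nothing to operate on and falls away. §6 makes §2 an essential term, and §2 has been rendered inoperative by the cascade; under §6, the entire will is therefore void. No provision of the will survives. §5 is among the inoperative provisions, so the answer is no.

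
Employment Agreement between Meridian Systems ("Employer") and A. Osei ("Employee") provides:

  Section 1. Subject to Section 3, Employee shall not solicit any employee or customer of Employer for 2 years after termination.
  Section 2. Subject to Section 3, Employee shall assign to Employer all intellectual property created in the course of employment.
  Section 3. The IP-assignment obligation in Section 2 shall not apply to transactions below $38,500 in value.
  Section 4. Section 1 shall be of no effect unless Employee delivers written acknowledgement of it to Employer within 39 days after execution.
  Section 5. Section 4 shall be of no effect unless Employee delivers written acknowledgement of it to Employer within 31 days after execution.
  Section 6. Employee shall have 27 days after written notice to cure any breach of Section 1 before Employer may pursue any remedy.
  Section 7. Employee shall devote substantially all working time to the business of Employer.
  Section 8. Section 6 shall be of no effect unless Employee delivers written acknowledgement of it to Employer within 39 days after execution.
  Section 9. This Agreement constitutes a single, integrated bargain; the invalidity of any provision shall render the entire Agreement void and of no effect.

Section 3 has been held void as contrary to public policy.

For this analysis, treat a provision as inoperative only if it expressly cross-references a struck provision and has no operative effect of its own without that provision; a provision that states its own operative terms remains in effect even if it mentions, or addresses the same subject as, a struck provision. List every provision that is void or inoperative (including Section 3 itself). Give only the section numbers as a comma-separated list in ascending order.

Section 3 is struck. Nothing else in the Agreement is defined by reference to Section 3. Section 9 provides that the Agreement is not severable, so the invalidity of any one provision voids the entire Agreement. No provision of the Agreement survives.

1, 2, 3, 4, 5, 6, 7, 8, 9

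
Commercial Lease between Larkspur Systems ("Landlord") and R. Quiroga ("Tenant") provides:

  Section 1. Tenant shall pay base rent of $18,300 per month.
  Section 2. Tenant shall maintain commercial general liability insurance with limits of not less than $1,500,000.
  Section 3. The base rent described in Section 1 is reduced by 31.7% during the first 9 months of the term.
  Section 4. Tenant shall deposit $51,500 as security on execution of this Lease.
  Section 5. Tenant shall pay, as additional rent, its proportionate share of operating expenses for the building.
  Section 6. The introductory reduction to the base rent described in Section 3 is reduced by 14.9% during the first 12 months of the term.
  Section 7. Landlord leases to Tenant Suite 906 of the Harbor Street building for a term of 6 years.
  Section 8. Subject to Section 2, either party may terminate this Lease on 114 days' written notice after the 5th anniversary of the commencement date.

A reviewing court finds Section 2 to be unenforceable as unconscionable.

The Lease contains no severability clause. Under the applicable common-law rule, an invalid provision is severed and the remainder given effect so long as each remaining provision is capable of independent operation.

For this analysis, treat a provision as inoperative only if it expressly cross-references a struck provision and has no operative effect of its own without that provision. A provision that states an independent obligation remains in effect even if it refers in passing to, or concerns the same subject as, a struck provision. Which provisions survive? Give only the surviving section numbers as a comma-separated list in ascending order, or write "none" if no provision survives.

1, 3, 4, 5, 6, 7, 8

Section 2 is struck. Although Section 8 refers to Section 2, its operative terms do not depend on Section 2, so it remains in effect. No other provision's operative terms depend on Section 2. Under the stated default rule, only provisions that cannot operate independently fall away; the rest are enforced. Section 1, Section 3, Section 4, Section 5, Section 6, Section 7, and Section 8 remain in effect.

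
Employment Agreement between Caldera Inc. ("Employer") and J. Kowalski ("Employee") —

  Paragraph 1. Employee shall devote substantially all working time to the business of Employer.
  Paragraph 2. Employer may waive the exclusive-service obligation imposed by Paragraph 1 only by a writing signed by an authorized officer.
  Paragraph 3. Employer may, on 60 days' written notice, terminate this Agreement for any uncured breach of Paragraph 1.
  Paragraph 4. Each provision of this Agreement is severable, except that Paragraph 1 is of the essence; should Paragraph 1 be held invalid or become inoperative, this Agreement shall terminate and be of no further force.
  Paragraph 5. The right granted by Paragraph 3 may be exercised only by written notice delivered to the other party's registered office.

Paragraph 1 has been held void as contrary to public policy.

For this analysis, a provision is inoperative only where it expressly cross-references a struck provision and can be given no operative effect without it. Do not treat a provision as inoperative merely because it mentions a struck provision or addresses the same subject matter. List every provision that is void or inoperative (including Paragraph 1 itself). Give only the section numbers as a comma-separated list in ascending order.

Paragraph 1 is struck. The only function of Paragraph 2 is the waiver condition for Paragraph 1, so it cannot stand once Paragraph 1 is removed. The only function of Paragraph 3 is the termination right for breach of Paragraph 1, so it cannot stand once Paragraph 1 is removed. Paragraph 5 merely fixes the notice requirement for Paragraph 3; with Paragraph 3 gone it has nothing to operate on and falls away. Paragraph 4 makes Paragraph 1 an essential term, and Paragraph 1 is the provision held invalid; under Paragraph 4, the entire Agreement is therefore void. No provision of the Agreement survives.

1, 2, 3, 4, 5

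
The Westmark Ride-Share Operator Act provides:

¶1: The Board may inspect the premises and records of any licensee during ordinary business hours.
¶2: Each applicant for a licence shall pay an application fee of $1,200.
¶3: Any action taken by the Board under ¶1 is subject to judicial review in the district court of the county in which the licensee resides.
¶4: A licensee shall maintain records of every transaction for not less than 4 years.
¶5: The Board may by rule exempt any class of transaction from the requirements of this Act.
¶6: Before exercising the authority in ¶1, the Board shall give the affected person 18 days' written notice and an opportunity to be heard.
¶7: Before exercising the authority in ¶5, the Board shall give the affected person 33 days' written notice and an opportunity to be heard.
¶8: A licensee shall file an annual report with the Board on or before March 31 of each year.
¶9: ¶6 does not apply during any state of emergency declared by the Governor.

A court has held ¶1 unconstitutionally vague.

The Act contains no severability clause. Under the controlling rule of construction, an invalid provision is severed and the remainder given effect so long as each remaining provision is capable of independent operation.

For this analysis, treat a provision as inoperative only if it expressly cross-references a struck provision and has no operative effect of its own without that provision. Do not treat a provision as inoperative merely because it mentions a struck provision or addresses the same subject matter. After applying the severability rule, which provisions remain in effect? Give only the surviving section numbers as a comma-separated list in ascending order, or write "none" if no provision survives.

2, 4, 5, 7, 8

¶1 is struck. The only function of ¶3 is the judicial-review right for ¶1, so it cannot stand once ¶1 is removed. ¶6 operates only by reference to ¶1, so it falls with ¶1. ¶9 operates only by reference to ¶6, so it falls with ¶6. Under the stated default rule, only provisions that cannot operate independently fall away; the rest are enforced. That leaves ¶2, ¶4, ¶5, ¶7, and ¶8 in effect.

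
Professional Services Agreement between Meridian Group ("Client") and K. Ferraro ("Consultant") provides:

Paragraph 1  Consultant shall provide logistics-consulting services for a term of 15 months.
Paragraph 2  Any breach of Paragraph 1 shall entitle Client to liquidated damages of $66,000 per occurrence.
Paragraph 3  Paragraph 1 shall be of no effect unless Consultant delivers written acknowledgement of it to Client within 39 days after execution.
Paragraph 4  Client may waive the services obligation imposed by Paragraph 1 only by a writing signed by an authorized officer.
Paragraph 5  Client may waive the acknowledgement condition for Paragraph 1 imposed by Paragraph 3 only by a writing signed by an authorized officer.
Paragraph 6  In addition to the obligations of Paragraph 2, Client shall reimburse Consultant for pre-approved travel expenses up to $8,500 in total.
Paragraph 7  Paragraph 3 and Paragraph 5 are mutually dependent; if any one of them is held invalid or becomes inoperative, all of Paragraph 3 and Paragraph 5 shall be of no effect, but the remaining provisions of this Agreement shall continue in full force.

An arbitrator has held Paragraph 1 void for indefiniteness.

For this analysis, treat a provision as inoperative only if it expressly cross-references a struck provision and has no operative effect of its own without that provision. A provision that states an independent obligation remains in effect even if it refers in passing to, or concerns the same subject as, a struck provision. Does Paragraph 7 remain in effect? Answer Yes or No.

Paragraph 1 is struck. Paragraph 2 operates only by reference to Paragraph 1, so it falls with Paragraph 1. Paragraph 3 operates only by reference to Paragraph 1, so it falls with Paragraph 1. Paragraph 4 has no operative effect of its own apart from Paragraph 1 and is therefore inoperative. Paragraph 5 merely fixes the waiver condition for Paragraph 3; with Paragraph 3 gone it has nothing to operate on and falls away. Paragraph 6 mentions Paragraph 2 but its own obligation stands independently of Paragraph 2, so Paragraph 6 is not affected. Paragraph 7 declares Paragraph 3 and Paragraph 5 mutually dependent; since one of them has fallen, all of them are of no effect. The remainder continues in force under Paragraph 7. The provisions still in force are Paragraph 6 and Paragraph 7. Paragraph 7 is among the surviving provisions, so the answer is yes.

Yes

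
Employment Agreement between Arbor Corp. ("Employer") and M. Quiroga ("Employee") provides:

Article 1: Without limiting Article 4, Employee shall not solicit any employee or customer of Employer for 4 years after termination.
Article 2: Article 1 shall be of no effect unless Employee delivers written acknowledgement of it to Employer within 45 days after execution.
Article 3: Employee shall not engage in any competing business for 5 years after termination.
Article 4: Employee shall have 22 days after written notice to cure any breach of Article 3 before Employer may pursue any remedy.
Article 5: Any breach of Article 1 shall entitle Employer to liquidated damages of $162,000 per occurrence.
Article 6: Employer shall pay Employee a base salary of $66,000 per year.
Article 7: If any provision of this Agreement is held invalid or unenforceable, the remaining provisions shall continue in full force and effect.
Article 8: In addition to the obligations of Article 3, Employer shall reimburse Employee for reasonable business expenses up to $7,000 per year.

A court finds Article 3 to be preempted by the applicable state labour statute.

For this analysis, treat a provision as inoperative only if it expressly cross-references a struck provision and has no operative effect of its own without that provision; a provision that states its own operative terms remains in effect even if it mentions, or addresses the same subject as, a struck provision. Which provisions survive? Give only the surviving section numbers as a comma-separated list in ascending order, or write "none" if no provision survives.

1, 2, 5, 6, 7, 8

Article 3 is struck. The only function of Article 4 is the cure period for breach of Article 3, so it cannot stand once Article 3 is removed. Although Article 8 refers to Article 3, its operative terms do not depend on Article 3, so it remains in effect. Article 1 mentions Article 4 but its own obligation stands independently of Article 4, so Article 1 is not affected. Under the severability clause in Article 7, the remaining provisions continue in force. Article 1, Article 2, Article 5, Article 6, Article 7, and Article 8 remain in effect.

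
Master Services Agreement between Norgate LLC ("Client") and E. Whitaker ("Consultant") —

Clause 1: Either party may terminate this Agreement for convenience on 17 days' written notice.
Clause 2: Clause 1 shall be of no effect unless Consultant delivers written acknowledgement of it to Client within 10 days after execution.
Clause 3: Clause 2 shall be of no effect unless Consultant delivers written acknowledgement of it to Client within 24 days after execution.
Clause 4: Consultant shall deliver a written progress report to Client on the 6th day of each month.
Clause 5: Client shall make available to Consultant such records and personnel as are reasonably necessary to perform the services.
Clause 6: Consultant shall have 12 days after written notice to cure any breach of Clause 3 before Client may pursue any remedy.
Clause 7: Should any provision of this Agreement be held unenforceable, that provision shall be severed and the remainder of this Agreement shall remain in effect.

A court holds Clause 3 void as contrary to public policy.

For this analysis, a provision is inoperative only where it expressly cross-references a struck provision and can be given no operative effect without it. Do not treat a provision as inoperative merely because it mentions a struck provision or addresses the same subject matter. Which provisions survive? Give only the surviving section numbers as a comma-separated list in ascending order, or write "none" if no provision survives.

Clause 3 is struck. The only function of Clause 6 is the cure period for breach of Clause 3, so it cannot stand once Clause 3 is removed. Clause 7 is a severability clause and preserves every provision that can still be given independent effect. The provisions still in force are Clause 1, Clause 2, Clause 4, Clause 5, and Clause 7.

1, 2, 4, 5, 7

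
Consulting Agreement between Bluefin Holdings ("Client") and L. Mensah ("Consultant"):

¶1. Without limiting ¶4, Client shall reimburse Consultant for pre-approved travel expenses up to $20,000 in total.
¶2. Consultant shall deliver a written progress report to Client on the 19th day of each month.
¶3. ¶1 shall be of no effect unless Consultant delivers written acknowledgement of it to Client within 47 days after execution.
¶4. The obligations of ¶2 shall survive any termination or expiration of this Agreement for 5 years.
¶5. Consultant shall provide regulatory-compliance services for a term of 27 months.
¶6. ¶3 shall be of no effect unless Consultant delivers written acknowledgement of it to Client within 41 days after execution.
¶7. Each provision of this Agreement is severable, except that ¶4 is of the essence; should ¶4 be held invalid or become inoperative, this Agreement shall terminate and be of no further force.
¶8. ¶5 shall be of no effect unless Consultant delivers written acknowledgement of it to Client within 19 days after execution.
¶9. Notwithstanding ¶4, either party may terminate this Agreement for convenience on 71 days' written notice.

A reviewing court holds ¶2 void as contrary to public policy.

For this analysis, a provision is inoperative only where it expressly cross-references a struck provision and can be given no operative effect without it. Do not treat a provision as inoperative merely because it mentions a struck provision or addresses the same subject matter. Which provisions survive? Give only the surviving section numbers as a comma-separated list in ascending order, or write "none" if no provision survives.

none

¶2 is struck. ¶4 operates only by reference to ¶2, so it falls with ¶2. ¶7 makes ¶4 an essential term, and ¶4 has been rendered inoperative by the cascade; under ¶7, the entire Agreement is therefore void. No provision of the Agreement survives.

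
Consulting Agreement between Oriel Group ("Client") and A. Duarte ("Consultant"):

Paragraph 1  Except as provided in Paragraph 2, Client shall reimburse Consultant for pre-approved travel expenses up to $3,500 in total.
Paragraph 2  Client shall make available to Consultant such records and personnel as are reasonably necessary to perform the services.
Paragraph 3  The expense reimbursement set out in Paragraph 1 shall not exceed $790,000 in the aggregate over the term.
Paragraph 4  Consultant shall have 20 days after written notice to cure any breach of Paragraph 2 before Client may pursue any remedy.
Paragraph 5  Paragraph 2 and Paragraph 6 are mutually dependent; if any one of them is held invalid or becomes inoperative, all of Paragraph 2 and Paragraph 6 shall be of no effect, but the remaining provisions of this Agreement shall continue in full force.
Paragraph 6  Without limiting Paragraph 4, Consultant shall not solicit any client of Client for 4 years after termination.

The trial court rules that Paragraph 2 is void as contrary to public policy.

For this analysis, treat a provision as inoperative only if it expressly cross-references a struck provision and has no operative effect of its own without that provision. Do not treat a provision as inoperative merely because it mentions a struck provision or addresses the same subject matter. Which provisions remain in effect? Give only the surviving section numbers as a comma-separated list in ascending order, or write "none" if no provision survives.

1, 3, 5

Paragraph 2 is struck. The only function of Paragraph 4 is the cure period for breach of Paragraph 2, so it cannot stand once Paragraph 2 is removed. Although Paragraph 1 refers to Paragraph 2, its operative terms do not depend on Paragraph 2, so it remains in effect. Paragraph 5 declares Paragraph 2 and Paragraph 6 mutually dependent; since one of them has fallen, all of them are of no effect. That brings down Paragraph 6 as well. The remainder continues in force under Paragraph 5. The provisions still in force are Paragraph 1, Paragraph 3, and Paragraph 5.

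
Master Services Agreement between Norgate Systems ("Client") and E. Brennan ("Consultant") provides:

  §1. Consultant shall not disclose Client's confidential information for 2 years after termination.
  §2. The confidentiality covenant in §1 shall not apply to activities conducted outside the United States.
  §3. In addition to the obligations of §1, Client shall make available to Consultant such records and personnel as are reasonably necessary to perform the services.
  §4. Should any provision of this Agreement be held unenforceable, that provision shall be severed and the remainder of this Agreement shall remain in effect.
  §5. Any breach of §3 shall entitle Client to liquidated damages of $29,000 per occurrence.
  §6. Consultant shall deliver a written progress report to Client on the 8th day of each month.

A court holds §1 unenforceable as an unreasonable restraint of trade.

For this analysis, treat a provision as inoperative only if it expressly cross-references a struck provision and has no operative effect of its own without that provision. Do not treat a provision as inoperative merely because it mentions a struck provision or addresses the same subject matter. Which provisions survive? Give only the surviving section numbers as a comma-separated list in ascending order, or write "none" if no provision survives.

§1 is struck. §2 operates only by reference to §1, so it falls with §1. Although §3 refers to §1, its operative terms do not depend on §1, so it remains in effect. §4 is a severability clause and preserves every provision that can still be given independent effect. That leaves §3, §4, §5, and §6 in effect.

3, 4, 5, 6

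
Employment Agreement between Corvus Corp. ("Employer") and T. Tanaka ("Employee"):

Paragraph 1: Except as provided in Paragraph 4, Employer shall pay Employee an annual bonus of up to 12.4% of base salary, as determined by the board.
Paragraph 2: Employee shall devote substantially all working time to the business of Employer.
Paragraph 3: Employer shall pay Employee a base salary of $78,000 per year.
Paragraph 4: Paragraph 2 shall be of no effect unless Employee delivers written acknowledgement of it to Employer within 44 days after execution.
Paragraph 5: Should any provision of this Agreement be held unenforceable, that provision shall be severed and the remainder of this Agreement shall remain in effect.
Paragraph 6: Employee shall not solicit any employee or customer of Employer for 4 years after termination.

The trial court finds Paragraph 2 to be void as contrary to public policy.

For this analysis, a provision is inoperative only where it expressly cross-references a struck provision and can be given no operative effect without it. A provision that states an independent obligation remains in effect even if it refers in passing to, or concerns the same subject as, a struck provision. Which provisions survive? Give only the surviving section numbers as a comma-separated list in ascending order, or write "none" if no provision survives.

Paragraph 2 is struck. Paragraph 4 merely fixes the acknowledgement condition for Paragraph 2; with Paragraph 2 gone it has nothing to operate on and falls away. Paragraph 1 mentions Paragraph 4 but its own obligation stands independently of Paragraph 4, so Paragraph 1 is not affected. Paragraph 5 is a severability clause and preserves every provision that can still be given independent effect. The provisions still in force are Paragraph 1, Paragraph 3, Paragraph 5, and Paragraph 6.

1, 3, 5, 6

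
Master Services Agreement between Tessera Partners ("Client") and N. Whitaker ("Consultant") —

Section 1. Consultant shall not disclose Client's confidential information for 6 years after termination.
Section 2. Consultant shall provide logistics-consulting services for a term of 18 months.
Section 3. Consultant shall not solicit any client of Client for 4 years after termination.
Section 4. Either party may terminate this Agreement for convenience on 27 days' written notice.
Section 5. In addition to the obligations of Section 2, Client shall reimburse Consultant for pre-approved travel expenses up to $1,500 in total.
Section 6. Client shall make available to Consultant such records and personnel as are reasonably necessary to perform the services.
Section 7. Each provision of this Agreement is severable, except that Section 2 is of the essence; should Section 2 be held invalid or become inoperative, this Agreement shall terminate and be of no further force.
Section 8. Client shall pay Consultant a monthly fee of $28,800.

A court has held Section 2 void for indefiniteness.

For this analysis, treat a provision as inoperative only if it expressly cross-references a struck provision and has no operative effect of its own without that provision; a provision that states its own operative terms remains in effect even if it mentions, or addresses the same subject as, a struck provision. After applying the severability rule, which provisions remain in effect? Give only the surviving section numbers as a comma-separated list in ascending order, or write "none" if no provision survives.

Section 2 is struck. No other provision's operative terms depend on Section 2. Section 7 makes Section 2 an essential term, and Section 2 is the provision held invalid; under Section 7, the entire Agreement is therefore void. No provision of the Agreement survives.

none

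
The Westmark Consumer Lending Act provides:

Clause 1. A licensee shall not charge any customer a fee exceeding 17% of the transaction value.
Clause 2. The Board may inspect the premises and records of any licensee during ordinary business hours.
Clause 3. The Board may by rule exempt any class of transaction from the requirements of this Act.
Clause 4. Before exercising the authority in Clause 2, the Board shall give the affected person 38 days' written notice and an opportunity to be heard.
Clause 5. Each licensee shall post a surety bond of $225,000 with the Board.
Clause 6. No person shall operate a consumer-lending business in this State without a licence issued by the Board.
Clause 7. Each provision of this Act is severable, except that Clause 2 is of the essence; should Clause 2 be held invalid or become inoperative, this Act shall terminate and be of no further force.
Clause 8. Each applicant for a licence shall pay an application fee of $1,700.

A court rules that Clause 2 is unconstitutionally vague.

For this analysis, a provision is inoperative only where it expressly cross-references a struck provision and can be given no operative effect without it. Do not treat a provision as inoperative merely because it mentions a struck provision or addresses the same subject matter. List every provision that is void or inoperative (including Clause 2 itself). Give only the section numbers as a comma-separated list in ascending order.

Clause 2 is struck. Clause 4 has no operative effect of its own apart from Clause 2 and is therefore inoperative. Clause 7 makes Clause 2 an essential term, and Clause 2 is the provision held invalid; under Clause 7, the entire Act is therefore void. No provision of the Act survives.

1, 2, 3, 4, 5, 6, 7, 8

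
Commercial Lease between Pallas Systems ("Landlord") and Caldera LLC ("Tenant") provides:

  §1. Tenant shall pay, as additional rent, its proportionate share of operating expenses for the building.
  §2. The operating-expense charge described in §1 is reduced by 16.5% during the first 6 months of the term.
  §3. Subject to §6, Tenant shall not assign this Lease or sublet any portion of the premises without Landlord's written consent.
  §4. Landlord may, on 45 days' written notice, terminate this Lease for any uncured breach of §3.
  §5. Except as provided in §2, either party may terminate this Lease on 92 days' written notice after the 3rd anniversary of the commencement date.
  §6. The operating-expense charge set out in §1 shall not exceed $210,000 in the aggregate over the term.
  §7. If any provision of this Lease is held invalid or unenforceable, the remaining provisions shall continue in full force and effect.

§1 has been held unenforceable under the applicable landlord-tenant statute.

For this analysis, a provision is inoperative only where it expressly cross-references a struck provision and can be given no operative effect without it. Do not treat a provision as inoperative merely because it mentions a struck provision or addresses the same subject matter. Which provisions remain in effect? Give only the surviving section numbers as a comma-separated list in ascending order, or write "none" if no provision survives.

§1 is struck. §2 operates only by reference to §1, so it falls with §1. The whole of §6 is the aggregate cap on the operating-expense charge, defined by reference to §1, so §6 cannot stand once §1 is removed. §3 mentions §6 but its own obligation stands independently of §6, so §3 is not affected. §5 mentions §2 but its own obligation stands independently of §2, so §5 is not affected. §7 is a severability clause and preserves every provision that can still be given independent effect. §3, §4, §5, and §7 remain in effect.

3, 4, 5, 7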